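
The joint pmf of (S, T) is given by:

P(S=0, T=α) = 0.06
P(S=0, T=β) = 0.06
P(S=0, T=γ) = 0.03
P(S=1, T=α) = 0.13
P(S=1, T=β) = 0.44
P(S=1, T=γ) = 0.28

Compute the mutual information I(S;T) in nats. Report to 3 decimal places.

0.022 nats

Marginals: p(S) = (0.1500, 0.8500), p(T) = (0.1900, 0.5000, 0.3100).
I(S;T) = H(S) + H(T) − H(S,T).
H(S) = 0.4227, H(T) = 1.0252, H(S,T) = 1.4257.
I(S;T) = 0.4227 + 1.0252 − 1.4257 = 0.022 nats.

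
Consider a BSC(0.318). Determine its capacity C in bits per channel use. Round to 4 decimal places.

Binary symmetric channel: C = 1 − h₂(ε) where h₂ is the binary entropy function.
h₂(0.318) = −0.318·log₂0.318 − 0.682·log₂0.682 = 0.9022.
C = 1 − 0.9022 = 0.0978 bits per channel use.

0.0978 bits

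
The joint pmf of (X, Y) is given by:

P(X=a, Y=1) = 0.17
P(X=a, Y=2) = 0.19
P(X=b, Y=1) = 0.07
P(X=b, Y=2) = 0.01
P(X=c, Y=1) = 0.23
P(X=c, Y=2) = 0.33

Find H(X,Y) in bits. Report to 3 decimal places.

H(X,Y) = −Σ p(x,y)·log₂ p(x,y) over all 6 cells.
  cell (a,1): −0.17·log₂0.17 = 0.4346
  cell (a,2): −0.19·log₂0.19 = 0.4552
  cell (b,1): −0.07·log₂0.07 = 0.2686
  cell (b,2): −0.01·log₂0.01 = 0.0664
  cell (c,1): −0.23·log₂0.23 = 0.4877
  cell (c,2): −0.33·log₂0.33 = 0.5278
Sum = 2.240 bits.

2.240 bits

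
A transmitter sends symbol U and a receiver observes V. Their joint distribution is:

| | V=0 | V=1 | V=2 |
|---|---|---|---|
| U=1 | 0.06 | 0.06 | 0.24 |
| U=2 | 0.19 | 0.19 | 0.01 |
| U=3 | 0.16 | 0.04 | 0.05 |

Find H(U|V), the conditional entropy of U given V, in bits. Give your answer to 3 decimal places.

Marginals: p(U) = (0.3600, 0.3900, 0.2500), p(V) = (0.4100, 0.2900, 0.3000).
H(U|V) = Σ p(V) · H(U|V=·).
  V=0: p=0.4100, H(U|V=0) = 1.4497
  V=1: p=0.2900, H(U|V=1) = 1.2642
  V=2: p=0.3000, H(U|V=2) = 0.8519
Weighted sum = 1.217 bits.

1.217 bits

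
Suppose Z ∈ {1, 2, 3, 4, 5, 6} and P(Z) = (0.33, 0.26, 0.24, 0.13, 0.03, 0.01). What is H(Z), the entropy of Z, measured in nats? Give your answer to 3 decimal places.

1.475 nats

H(Z) = −Σ p·ln p.
  −(0.33)·ln(0.33) = 0.3659
  −(0.26)·ln(0.26) = 0.3502
  −(0.24)·ln(0.24) = 0.3425
  −(0.13)·ln(0.13) = 0.2652
  −(0.03)·ln(0.03) = 0.1052
  −(0.01)·ln(0.01) = 0.0461
Sum: 0.3659 + 0.3502 + 0.3425 + 0.2652 + 0.1052 + 0.0461 = 1.475 nats.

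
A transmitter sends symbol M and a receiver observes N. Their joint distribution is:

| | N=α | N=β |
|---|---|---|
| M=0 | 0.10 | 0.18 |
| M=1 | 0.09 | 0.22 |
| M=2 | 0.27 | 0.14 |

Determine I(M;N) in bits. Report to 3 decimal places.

0.083 bits

Marginals: p(M) = (0.2800, 0.3100, 0.4100), p(N) = (0.4600, 0.5400).
I(M;N) = Σ p(x,y)·log₂[p(x,y)/(p(x)p(y))].
  (0,α): 0.10·log₂(0.7764) = -0.0365
  (0,β): 0.18·log₂(1.1905) = 0.0453
  (1,α): 0.09·log₂(0.6311) = -0.0598
  (1,β): 0.22·log₂(1.3142) = 0.0867
  (2,α): 0.27·log₂(1.4316) = 0.1398
  (2,β): 0.14·log₂(0.6323) = -0.0926
Sum = 0.083 bits.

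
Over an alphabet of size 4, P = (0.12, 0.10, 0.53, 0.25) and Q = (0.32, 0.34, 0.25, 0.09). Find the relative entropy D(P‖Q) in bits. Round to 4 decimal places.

D(P‖Q) = Σ p·log₂(p/q).
  0.12·log₂(0.12/0.32) = -0.16980
  0.10·log₂(0.10/0.34) = -0.17655
  0.53·log₂(0.53/0.25) = 0.57455
  0.25·log₂(0.25/0.09) = 0.36848
D(P‖Q) = 0.5967 bits.

0.5967 bits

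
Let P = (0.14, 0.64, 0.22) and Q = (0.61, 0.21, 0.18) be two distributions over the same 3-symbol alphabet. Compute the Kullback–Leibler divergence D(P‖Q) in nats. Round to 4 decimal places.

D(P‖Q) = Σ p·ln(p/q).
  0.14·ln(0.14/0.61) = -0.20605
  0.64·ln(0.64/0.21) = 0.71319
  0.22·ln(0.22/0.18) = 0.04415
D(P‖Q) = 0.5513 nats.

0.5513 nats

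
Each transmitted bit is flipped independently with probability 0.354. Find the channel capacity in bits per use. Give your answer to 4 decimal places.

0.0624 bits

Binary symmetric channel: C = 1 − h₂(ε) where h₂ is the binary entropy function.
h₂(0.354) = −0.354·log₂0.354 − 0.646·log₂0.646 = 0.9376.
C = 1 − 0.9376 = 0.0624 bits per channel use.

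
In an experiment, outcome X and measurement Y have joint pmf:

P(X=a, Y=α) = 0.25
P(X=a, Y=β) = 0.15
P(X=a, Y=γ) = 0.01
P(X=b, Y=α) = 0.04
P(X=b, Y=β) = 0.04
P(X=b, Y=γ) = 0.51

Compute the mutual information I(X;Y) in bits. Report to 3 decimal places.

0.596 bits

Marginals: p(X) = (0.4100, 0.5900), p(Y) = (0.2900, 0.1900, 0.5200).
I(X;Y) = Σ p(x,y)·log₂[p(x,y)/(p(x)p(y))].
  (a,α): 0.25·log₂(2.1026) = 0.2680
  (a,β): 0.15·log₂(1.9255) = 0.1418
  (a,γ): 0.01·log₂(0.0469) = -0.0441
  (b,α): 0.04·log₂(0.2338) = -0.0839
  (b,β): 0.04·log₂(0.3568) = -0.0595
  (b,γ): 0.51·log₂(1.6623) = 0.3739
Sum = 0.596 bits.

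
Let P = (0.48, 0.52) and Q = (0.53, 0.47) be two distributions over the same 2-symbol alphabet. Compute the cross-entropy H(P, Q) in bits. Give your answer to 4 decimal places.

H(P,Q) = −Σ p·log₂ q.
  −0.48·log₂(0.53) = 0.43965
  −0.52·log₂(0.47) = 0.56642
H(P,Q) = 1.0061 bits.

1.0061 bits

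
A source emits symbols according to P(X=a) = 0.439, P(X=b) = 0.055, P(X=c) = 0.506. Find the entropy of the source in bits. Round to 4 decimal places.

H(X) = −Σ p·log₂ p.
  −(0.439)·log₂(0.439) = 0.52140
  −(0.055)·log₂(0.055) = 0.23014
  −(0.506)·log₂(0.506) = 0.49729
Sum: 0.52140 + 0.23014 + 0.49729 = 1.2488 bits.

1.2488 bits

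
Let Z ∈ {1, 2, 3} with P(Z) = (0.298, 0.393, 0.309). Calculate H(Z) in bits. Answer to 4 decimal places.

H(Z) = −Σ p·log₂ p.
  −(0.298)·log₂(0.298) = 0.52049
  −(0.393)·log₂(0.393) = 0.52953
  −(0.309)·log₂(0.309) = 0.52355
Sum: 0.52049 + 0.52953 + 0.52355 = 1.5736 bits.

1.5736 bits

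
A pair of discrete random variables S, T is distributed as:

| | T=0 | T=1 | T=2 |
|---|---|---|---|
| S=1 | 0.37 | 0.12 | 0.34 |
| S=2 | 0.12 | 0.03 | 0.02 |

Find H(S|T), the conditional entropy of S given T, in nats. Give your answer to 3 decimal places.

Chain rule: H(S|T) = H(S,T) − H(T).
Marginals: p(S) = (0.8300, 0.1700), p(T) = (0.4900, 0.1500, 0.3600).
H(S,T) = 1.4270 nats; H(T) = 1.0019 nats.
H(S|T) = 1.4270 − 1.0019 = 0.425 nats.

0.425 nats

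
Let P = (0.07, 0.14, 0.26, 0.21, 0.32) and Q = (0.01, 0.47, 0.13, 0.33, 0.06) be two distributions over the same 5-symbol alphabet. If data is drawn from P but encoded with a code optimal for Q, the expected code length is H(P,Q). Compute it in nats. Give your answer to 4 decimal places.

2.0916 nats

H(P,Q) = −Σ p·ln q.
  −0.07·ln(0.01) = 0.32236
  −0.14·ln(0.47) = 0.10570
  −0.26·ln(0.13) = 0.53046
  −0.21·ln(0.33) = 0.23282
  −0.32·ln(0.06) = 0.90029
H(P,Q) = 2.0916 nats.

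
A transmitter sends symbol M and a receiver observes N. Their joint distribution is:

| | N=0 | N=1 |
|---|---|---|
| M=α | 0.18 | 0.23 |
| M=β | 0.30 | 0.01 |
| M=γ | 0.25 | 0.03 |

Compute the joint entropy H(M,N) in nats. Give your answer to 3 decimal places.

H(M,N) = −Σ p(x,y)·ln p(x,y) over all 6 cells.
  cell (α,0): −0.18·ln0.18 = 0.3087
  cell (α,1): −0.23·ln0.23 = 0.3380
  cell (β,0): −0.30·ln0.30 = 0.3612
  cell (β,1): −0.01·ln0.01 = 0.0461
  cell (γ,0): −0.25·ln0.25 = 0.3466
  cell (γ,1): −0.03·ln0.03 = 0.1052
Sum = 1.506 nats.

1.506 nats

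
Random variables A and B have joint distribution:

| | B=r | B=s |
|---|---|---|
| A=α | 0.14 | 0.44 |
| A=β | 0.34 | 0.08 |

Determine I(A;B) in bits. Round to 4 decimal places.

Marginals: p(A) = (0.5800, 0.4200), p(B) = (0.4800, 0.5200).
I(A;B) = H(A) + H(B) − H(A,B).
H(A) = 0.9815, H(B) = 0.9988, H(A,B) = 1.7389.
I(A;B) = 0.9815 + 0.9988 − 1.7389 = 0.2414 bits.

0.2414 bits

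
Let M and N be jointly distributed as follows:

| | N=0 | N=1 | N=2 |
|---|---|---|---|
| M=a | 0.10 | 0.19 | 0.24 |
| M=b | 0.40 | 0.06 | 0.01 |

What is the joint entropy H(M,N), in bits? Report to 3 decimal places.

2.120 bits

H(M,N) = −Σ p(x,y)·log₂ p(x,y) over all 6 cells.
  cell (a,0): −0.10·log₂0.10 = 0.3322
  cell (a,1): −0.19·log₂0.19 = 0.4552
  cell (a,2): −0.24·log₂0.24 = 0.4941
  cell (b,0): −0.40·log₂0.40 = 0.5288
  cell (b,1): −0.06·log₂0.06 = 0.2435
  cell (b,2): −0.01·log₂0.01 = 0.0664
Sum = 2.120 bits.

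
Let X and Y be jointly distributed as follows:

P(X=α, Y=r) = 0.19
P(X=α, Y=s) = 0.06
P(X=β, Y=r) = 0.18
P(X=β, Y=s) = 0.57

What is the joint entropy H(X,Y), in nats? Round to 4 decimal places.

1.1134 nats

H(X,Y) = −Σ p(x,y)·ln p(x,y) over all 4 cells.
  cell (α,r): −0.19·ln0.19 = 0.31554
  cell (α,s): −0.06·ln0.06 = 0.16880
  cell (β,r): −0.18·ln0.18 = 0.30866
  cell (β,s): −0.57·ln0.57 = 0.32041
Sum = 1.1134 nats.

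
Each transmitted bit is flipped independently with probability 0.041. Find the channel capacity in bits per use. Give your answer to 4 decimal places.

0.7531 bits

Binary symmetric channel: C = 1 − h₂(ε) where h₂ is the binary entropy function.
h₂(0.041) = −0.041·log₂0.041 − 0.959·log₂0.959 = 0.2469.
C = 1 − 0.2469 = 0.7531 bits per channel use.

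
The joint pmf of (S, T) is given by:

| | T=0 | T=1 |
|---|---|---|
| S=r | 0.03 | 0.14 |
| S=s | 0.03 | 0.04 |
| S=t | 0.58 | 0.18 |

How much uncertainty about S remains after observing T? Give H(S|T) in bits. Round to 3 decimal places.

0.845 bits

Marginals: p(S) = (0.1700, 0.0700, 0.7600), p(T) = (0.6400, 0.3600).
H(S|T) = Σ p(T) · H(S|T=·).
  T=0: p=0.6400, H(S|T=0) = 0.5426
  T=1: p=0.3600, H(S|T=1) = 1.3821
Weighted sum = 0.845 bits.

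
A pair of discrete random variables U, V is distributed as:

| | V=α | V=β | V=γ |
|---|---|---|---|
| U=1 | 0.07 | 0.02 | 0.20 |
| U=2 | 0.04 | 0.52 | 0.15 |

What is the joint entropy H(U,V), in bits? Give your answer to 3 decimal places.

H(U,V) = −Σ p(x,y)·log₂ p(x,y) over all 6 cells.
  cell (1,α): −0.07·log₂0.07 = 0.2686
  cell (1,β): −0.02·log₂0.02 = 0.1129
  cell (1,γ): −0.20·log₂0.20 = 0.4644
  cell (2,α): −0.04·log₂0.04 = 0.1858
  cell (2,β): −0.52·log₂0.52 = 0.4906
  cell (2,γ): −0.15·log₂0.15 = 0.4105
Sum = 1.933 bits.

1.933 bits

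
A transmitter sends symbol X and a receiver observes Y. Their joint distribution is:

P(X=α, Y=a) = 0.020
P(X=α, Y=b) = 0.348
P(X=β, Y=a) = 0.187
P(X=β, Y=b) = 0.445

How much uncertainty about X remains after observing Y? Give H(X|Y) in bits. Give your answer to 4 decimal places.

Chain rule: H(X|Y) = H(X,Y) − H(Y).
Marginals: p(X) = (0.3680, 0.6320), p(Y) = (0.2070, 0.7930).
H(X,Y) = 1.6150 bits; H(Y) = 0.7357 bits.
H(X|Y) = 1.6150 − 0.7357 = 0.8793 bits.

0.8793 bits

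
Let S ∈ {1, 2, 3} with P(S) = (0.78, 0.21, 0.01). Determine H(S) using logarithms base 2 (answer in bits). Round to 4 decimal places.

0.8189 bits

H(S) = −Σ p·log₂ p.
  −(0.78)·log₂(0.78) = 0.27959
  −(0.21)·log₂(0.21) = 0.47282
  −(0.01)·log₂(0.01) = 0.06644
Sum: 0.27959 + 0.47282 + 0.06644 = 0.8189 bits.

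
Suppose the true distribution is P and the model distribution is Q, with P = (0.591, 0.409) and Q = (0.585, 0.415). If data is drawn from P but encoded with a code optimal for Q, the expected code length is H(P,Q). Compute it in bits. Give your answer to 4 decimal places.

0.9761 bits

H(P,Q) = −Σ p·log₂ q.
  −0.591·log₂(0.585) = 0.45713
  −0.409·log₂(0.415) = 0.51895
H(P,Q) = 0.9761 bits.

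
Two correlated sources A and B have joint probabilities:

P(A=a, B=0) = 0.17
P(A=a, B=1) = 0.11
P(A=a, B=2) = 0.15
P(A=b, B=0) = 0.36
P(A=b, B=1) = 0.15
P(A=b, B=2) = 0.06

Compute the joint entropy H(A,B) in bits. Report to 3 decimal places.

H(A,B) = −Σ p(x,y)·log₂ p(x,y) over all 6 cells.
  cell (a,0): −0.17·log₂0.17 = 0.4346
  cell (a,1): −0.11·log₂0.11 = 0.3503
  cell (a,2): −0.15·log₂0.15 = 0.4105
  cell (b,0): −0.36·log₂0.36 = 0.5306
  cell (b,1): −0.15·log₂0.15 = 0.4105
  cell (b,2): −0.06·log₂0.06 = 0.2435
Sum = 2.380 bits.

2.380 bits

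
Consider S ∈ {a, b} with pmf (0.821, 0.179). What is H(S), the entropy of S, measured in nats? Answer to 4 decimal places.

0.4699 nats

H(S) = −Σ p·ln p.
  −(0.821)·ln(0.821) = 0.16193
  −(0.179)·ln(0.179) = 0.30795
Sum: 0.16193 + 0.30795 = 0.4699 nats.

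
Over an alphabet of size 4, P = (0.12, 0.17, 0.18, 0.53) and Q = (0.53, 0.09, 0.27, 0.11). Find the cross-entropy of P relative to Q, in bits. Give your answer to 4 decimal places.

2.7282 bits

H(P,Q) = −Σ p·log₂ q.
  −0.12·log₂(0.53) = 0.10991
  −0.17·log₂(0.09) = 0.59057
  −0.18·log₂(0.27) = 0.34001
  −0.53·log₂(0.11) = 1.68775
H(P,Q) = 2.7282 bits.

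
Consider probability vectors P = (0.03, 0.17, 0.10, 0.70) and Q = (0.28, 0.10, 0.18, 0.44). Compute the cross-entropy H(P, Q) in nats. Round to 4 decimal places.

H(P,Q) = −Σ p·ln q.
  −0.03·ln(0.28) = 0.03819
  −0.17·ln(0.10) = 0.39144
  −0.10·ln(0.18) = 0.17148
  −0.70·ln(0.44) = 0.57469
H(P,Q) = 1.1758 nats.

1.1758 nats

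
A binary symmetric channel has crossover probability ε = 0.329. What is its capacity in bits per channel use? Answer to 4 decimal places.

Binary symmetric channel: C = 1 − h₂(ε) where h₂ is the binary entropy function.
h₂(0.329) = −0.329·log₂0.329 − 0.671·log₂0.671 = 0.9139.
C = 1 − 0.9139 = 0.0861 bits per channel use.

0.0861 bits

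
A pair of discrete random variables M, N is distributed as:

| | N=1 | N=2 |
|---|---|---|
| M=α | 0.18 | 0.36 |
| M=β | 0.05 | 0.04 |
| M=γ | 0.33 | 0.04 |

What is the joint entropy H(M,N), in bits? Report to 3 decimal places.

2.091 bits

H(M,N) = −Σ p(x,y)·log₂ p(x,y) over all 6 cells.
  cell (α,1): −0.18·log₂0.18 = 0.4453
  cell (α,2): −0.36·log₂0.36 = 0.5306
  cell (β,1): −0.05·log₂0.05 = 0.2161
  cell (β,2): −0.04·log₂0.04 = 0.1858
  cell (γ,1): −0.33·log₂0.33 = 0.5278
  cell (γ,2): −0.04·log₂0.04 = 0.1858
Sum = 2.091 bits.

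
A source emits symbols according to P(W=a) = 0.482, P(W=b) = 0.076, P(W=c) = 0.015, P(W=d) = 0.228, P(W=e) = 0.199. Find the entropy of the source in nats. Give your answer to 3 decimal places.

H(W) = −Σ p·ln p.
  −(0.482)·ln(0.482) = 0.3518
  −(0.076)·ln(0.076) = 0.1959
  −(0.015)·ln(0.015) = 0.0630
  −(0.228)·ln(0.228) = 0.3371
  −(0.199)·ln(0.199) = 0.3213
Sum: 0.3518 + 0.1959 + 0.0630 + 0.3371 + 0.3213 = 1.269 nats.

1.269 nats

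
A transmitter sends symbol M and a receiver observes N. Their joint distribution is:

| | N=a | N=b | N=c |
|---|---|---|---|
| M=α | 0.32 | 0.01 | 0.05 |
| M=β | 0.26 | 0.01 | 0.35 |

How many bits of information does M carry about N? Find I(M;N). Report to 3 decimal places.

0.145 bits

Marginals: p(M) = (0.3800, 0.6200), p(N) = (0.5800, 0.0200, 0.4000).
I(M;N) = Σ p(x,y)·log₂[p(x,y)/(p(x)p(y))].
  (α,a): 0.32·log₂(1.4519) = 0.1721
  (α,b): 0.01·log₂(1.3158) = 0.0040
  (α,c): 0.05·log₂(0.3289) = -0.0802
  (β,a): 0.26·log₂(0.7230) = -0.1216
  (β,b): 0.01·log₂(0.8065) = -0.0031
  (β,c): 0.35·log₂(1.4113) = 0.1740
Sum = 0.145 bits.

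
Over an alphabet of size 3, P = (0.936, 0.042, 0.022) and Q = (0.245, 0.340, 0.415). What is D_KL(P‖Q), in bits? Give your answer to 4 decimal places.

D(P‖Q) = Σ p·log₂(p/q).
  0.936·log₂(0.936/0.245) = 1.80997
  0.042·log₂(0.042/0.340) = -0.12672
  0.022·log₂(0.022/0.415) = -0.09323
D(P‖Q) = 1.5900 bits.

1.5900 bits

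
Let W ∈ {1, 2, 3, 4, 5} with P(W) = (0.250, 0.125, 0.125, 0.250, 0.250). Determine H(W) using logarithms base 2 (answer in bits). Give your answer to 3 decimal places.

2.250 bits

H(W) = −Σ p·log₂ p.
  −(0.250)·log₂(0.250) = 0.5000
  −(0.125)·log₂(0.125) = 0.3750
  −(0.125)·log₂(0.125) = 0.3750
  −(0.250)·log₂(0.250) = 0.5000
  −(0.250)·log₂(0.250) = 0.5000
Sum: 0.5000 + 0.3750 + 0.3750 + 0.5000 + 0.5000 = 2.250 bits.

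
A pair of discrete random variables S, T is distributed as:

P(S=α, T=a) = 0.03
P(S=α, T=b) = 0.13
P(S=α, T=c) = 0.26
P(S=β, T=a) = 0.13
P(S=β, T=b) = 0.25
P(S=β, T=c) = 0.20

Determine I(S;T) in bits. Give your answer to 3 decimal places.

Marginals: p(S) = (0.4200, 0.5800), p(T) = (0.1600, 0.3800, 0.4600).
I(S;T) = Σ p(x,y)·log₂[p(x,y)/(p(x)p(y))].
  (α,a): 0.03·log₂(0.4464) = -0.0349
  (α,b): 0.13·log₂(0.8145) = -0.0385
  (α,c): 0.26·log₂(1.3458) = 0.1114
  (β,a): 0.13·log₂(1.4009) = 0.0632
  (β,b): 0.25·log₂(1.1343) = 0.0455
  (β,c): 0.20·log₂(0.7496) = -0.0832
Sum = 0.064 bits.

0.064 bits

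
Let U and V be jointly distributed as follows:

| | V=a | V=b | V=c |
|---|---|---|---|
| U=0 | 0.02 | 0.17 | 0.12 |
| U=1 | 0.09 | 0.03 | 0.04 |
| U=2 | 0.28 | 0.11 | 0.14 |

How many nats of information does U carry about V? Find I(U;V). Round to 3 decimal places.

0.125 nats

Marginals: p(U) = (0.3100, 0.1600, 0.5300), p(V) = (0.3900, 0.3100, 0.3000).
I(U;V) = H(U) + H(V) − H(U,V).
H(U) = 0.9928, H(V) = 1.0915, H(U,V) = 1.9591.
I(U;V) = 0.9928 + 1.0915 − 1.9591 = 0.125 nats.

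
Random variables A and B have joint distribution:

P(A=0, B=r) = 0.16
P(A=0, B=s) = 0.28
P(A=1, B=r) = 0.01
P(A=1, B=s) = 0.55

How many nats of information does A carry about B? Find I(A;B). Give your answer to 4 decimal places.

0.1173 nats

Marginals: p(A) = (0.4400, 0.5600), p(B) = (0.1700, 0.8300).
I(A;B) = H(A) + H(B) − H(A,B).
H(A) = 0.6859, H(B) = 0.4559, H(A,B) = 1.0245.
I(A;B) = 0.6859 + 0.4559 − 1.0245 = 0.1173 nats.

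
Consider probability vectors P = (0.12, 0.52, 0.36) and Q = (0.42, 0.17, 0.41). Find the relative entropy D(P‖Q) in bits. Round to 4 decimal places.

0.5543 bits

D(P‖Q) = Σ p·log₂(p/q).
  0.12·log₂(0.12/0.42) = -0.21688
  0.52·log₂(0.52/0.17) = 0.83875
  0.36·log₂(0.36/0.41) = -0.06755
D(P‖Q) = 0.5543 bits.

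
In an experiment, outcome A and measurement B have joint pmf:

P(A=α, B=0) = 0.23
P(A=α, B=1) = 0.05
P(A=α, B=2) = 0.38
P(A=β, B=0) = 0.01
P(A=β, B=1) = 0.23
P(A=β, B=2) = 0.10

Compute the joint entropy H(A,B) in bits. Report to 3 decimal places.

H(A,B) = −Σ p(x,y)·log₂ p(x,y) over all 6 cells.
  cell (α,0): −0.23·log₂0.23 = 0.4877
  cell (α,1): −0.05·log₂0.05 = 0.2161
  cell (α,2): −0.38·log₂0.38 = 0.5305
  cell (β,0): −0.01·log₂0.01 = 0.0664
  cell (β,1): −0.23·log₂0.23 = 0.4877
  cell (β,2): −0.10·log₂0.10 = 0.3322
Sum = 2.121 bits.

2.121 bits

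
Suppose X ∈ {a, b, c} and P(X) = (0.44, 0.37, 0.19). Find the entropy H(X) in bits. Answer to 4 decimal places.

H(X) = −Σ p·log₂ p.
  −(0.44)·log₂(0.44) = 0.52115
  −(0.37)·log₂(0.37) = 0.53073
  −(0.19)·log₂(0.19) = 0.45523
Sum: 0.52115 + 0.53073 + 0.45523 = 1.5071 bits.

1.5071 bits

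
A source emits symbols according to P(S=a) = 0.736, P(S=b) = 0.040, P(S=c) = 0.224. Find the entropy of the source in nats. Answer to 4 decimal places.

H(S) = −Σ p·ln p.
  −(0.736)·ln(0.736) = 0.22560
  −(0.040)·ln(0.040) = 0.12876
  −(0.224)·ln(0.224) = 0.33513
Sum: 0.22560 + 0.12876 + 0.33513 = 0.6895 nats.

0.6895 nats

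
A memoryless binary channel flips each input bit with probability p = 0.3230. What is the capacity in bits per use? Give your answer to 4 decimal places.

0.0924 bits

Binary symmetric channel: C = 1 − h₂(ε) where h₂ is the binary entropy function.
h₂(0.3230) = −0.3230·log₂0.3230 − 0.6770·log₂0.6770 = 0.9076.
C = 1 − 0.9076 = 0.0924 bits per channel use.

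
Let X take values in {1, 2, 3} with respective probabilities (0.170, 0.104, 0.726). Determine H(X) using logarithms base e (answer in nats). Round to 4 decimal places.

H(X) = −Σ p·ln p.
  −(0.170)·ln(0.170) = 0.30123
  −(0.104)·ln(0.104) = 0.23539
  −(0.726)·ln(0.726) = 0.23247
Sum: 0.30123 + 0.23539 + 0.23247 = 0.7691 nats.

0.7691 nats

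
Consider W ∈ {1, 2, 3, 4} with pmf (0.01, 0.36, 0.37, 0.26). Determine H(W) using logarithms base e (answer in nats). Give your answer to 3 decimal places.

1.132 nats

H(W) = −Σ p·ln p.
  −(0.01)·ln(0.01) = 0.0461
  −(0.36)·ln(0.36) = 0.3678
  −(0.37)·ln(0.37) = 0.3679
  −(0.26)·ln(0.26) = 0.3502
Sum: 0.0461 + 0.3678 + 0.3679 + 0.3502 = 1.132 nats.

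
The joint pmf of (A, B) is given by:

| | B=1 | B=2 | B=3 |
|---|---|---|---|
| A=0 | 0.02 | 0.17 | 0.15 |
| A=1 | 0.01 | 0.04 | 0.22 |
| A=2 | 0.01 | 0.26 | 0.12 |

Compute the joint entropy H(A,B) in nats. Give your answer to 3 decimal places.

H(A,B) = −Σ p(x,y)·ln p(x,y) over all 9 cells.
  cell (0,1): −0.02·ln0.02 = 0.0782
  cell (0,2): −0.17·ln0.17 = 0.3012
  cell (0,3): −0.15·ln0.15 = 0.2846
  cell (1,1): −0.01·ln0.01 = 0.0461
  cell (1,2): −0.04·ln0.04 = 0.1288
  cell (1,3): −0.22·ln0.22 = 0.3331
  cell (2,1): −0.01·ln0.01 = 0.0461
  cell (2,2): −0.26·ln0.26 = 0.3502
  cell (2,3): −0.12·ln0.12 = 0.2544
Sum = 1.823 nats.

1.823 nats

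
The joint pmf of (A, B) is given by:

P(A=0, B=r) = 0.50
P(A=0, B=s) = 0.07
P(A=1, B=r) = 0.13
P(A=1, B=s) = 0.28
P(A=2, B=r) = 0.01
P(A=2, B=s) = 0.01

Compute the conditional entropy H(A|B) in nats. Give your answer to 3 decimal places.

0.593 nats

Marginals: p(A) = (0.5700, 0.4100, 0.0200), p(B) = (0.6400, 0.3600).
H(A|B) = Σ p(B) · H(A|B=·).
  B=r: p=0.6400, H(A|B=r) = 0.5816
  B=s: p=0.3600, H(A|B=s) = 0.6134
Weighted sum = 0.593 nats.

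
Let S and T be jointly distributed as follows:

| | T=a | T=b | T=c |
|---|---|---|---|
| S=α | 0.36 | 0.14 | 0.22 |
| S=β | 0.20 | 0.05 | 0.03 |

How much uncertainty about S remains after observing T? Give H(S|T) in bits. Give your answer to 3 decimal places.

Chain rule: H(S|T) = H(S,T) − H(T).
Marginals: p(S) = (0.7200, 0.2800), p(T) = (0.5600, 0.1900, 0.2500).
H(S,T) = 2.2405 bits; H(T) = 1.4237 bits.
H(S|T) = 2.2405 − 1.4237 = 0.817 bits.

0.817 bits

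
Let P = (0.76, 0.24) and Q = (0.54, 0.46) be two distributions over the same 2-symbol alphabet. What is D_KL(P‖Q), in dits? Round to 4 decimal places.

0.0450 dits

D(P‖Q) = Σ p·log₁₀(p/q).
  0.76·log₁₀(0.76/0.54) = 0.11280
  0.24·log₁₀(0.24/0.46) = -0.06781
D(P‖Q) = 0.0450 dits.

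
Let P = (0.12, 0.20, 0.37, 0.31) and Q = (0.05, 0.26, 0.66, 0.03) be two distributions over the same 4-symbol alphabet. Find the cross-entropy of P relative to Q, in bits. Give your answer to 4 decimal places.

H(P,Q) = −Σ p·log₂ q.
  −0.12·log₂(0.05) = 0.51863
  −0.20·log₂(0.26) = 0.38868
  −0.37·log₂(0.66) = 0.22180
  −0.31·log₂(0.03) = 1.56826
H(P,Q) = 2.6974 bits.

2.6974 bits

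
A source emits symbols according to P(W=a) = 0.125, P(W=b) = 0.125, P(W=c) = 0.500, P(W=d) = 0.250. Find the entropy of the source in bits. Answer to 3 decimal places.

1.750 bits

H(W) = −Σ p·log₂ p.
  −(0.125)·log₂(0.125) = 0.3750
  −(0.125)·log₂(0.125) = 0.3750
  −(0.500)·log₂(0.500) = 0.5000
  −(0.250)·log₂(0.250) = 0.5000
Sum: 0.3750 + 0.3750 + 0.5000 + 0.5000 = 1.750 bits.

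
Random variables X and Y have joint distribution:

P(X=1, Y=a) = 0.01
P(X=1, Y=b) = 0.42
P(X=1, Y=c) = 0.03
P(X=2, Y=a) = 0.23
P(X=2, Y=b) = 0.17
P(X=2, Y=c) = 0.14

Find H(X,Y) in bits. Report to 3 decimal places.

2.063 bits

H(X,Y) = −Σ p(x,y)·log₂ p(x,y) over all 6 cells.
  cell (1,a): −0.01·log₂0.01 = 0.0664
  cell (1,b): −0.42·log₂0.42 = 0.5256
  cell (1,c): −0.03·log₂0.03 = 0.1518
  cell (2,a): −0.23·log₂0.23 = 0.4877
  cell (2,b): −0.17·log₂0.17 = 0.4346
  cell (2,c): −0.14·log₂0.14 = 0.3971
Sum = 2.063 bits.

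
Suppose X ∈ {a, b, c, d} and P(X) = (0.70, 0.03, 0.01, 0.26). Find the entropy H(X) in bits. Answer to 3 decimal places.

H(X) = −Σ p·log₂ p.
  −(0.70)·log₂(0.70) = 0.3602
  −(0.03)·log₂(0.03) = 0.1518
  −(0.01)·log₂(0.01) = 0.0664
  −(0.26)·log₂(0.26) = 0.5053
Sum: 0.3602 + 0.1518 + 0.0664 + 0.5053 = 1.084 bits.

1.084 bits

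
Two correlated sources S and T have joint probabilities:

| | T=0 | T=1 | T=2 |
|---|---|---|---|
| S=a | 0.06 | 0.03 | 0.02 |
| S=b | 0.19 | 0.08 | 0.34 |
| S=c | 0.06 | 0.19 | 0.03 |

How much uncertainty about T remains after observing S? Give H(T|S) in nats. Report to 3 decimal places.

Marginals: p(S) = (0.1100, 0.6100, 0.2800), p(T) = (0.3100, 0.3000, 0.3900).
H(T|S) = Σ p(S) · H(T|S=·).
  S=a: p=0.1100, H(T|S=a) = 0.9949
  S=b: p=0.6100, H(T|S=b) = 0.9555
  S=c: p=0.2800, H(T|S=c) = 0.8325
Weighted sum = 0.925 nats.

0.925 nats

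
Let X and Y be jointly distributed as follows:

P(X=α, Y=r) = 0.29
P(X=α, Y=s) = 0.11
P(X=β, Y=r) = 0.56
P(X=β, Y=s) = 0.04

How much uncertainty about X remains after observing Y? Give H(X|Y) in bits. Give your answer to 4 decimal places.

Marginals: p(X) = (0.4000, 0.6000), p(Y) = (0.8500, 0.1500).
H(X|Y) = Σ p(Y) · H(X|Y=·).
  Y=r: p=0.8500, H(X|Y=r) = 0.9259
  Y=s: p=0.1500, H(X|Y=s) = 0.8366
Weighted sum = 0.9125 bits.

0.9125 bits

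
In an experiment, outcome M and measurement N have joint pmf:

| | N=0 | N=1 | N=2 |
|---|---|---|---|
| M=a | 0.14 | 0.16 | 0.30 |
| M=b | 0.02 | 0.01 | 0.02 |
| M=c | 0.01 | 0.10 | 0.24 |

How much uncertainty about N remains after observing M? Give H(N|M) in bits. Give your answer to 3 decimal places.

1.338 bits

Chain rule: H(N|M) = H(M,N) − H(M).
Marginals: p(M) = (0.6000, 0.0500, 0.3500), p(N) = (0.1700, 0.2700, 0.5600).
H(M,N) = 2.5262 bits; H(M) = 1.1884 bits.
H(N|M) = 2.5262 − 1.1884 = 1.338 bits.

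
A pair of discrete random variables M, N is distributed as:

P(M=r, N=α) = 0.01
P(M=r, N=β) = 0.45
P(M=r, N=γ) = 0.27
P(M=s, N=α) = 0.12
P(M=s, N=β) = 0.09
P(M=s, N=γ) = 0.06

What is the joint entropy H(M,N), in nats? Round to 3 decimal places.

H(M,N) = −Σ p(x,y)·ln p(x,y) over all 6 cells.
  cell (r,α): −0.01·ln0.01 = 0.0461
  cell (r,β): −0.45·ln0.45 = 0.3593
  cell (r,γ): −0.27·ln0.27 = 0.3535
  cell (s,α): −0.12·ln0.12 = 0.2544
  cell (s,β): −0.09·ln0.09 = 0.2167
  cell (s,γ): −0.06·ln0.06 = 0.1688
Sum = 1.399 nats.

1.399 nats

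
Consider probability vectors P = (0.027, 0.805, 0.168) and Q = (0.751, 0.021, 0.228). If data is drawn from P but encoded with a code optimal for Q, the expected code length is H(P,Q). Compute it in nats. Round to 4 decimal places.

H(P,Q) = −Σ p·ln q.
  −0.027·ln(0.751) = 0.00773
  −0.805·ln(0.021) = 3.10990
  −0.168·ln(0.228) = 0.24837
H(P,Q) = 3.3660 nats.

3.3660 nats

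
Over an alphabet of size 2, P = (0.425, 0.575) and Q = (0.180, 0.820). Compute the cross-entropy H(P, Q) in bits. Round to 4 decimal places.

1.2160 bits

H(P,Q) = −Σ p·log₂ q.
  −0.425·log₂(0.180) = 1.05142
  −0.575·log₂(0.820) = 0.16462
H(P,Q) = 1.2160 bits.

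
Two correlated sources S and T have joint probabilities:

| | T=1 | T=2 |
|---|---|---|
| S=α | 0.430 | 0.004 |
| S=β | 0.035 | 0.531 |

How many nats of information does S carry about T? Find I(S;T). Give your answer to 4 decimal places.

0.5367 nats

Marginals: p(S) = (0.4340, 0.5660), p(T) = (0.4650, 0.5350).
I(S;T) = H(S) + H(T) − H(S,T).
H(S) = 0.6844, H(T) = 0.6907, H(S,T) = 0.8384.
I(S;T) = 0.6844 + 0.6907 − 0.8384 = 0.5367 nats.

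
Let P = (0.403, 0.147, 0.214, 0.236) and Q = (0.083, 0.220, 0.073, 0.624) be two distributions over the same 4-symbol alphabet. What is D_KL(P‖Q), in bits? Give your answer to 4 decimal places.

0.8342 bits

D(P‖Q) = Σ p·log₂(p/q).
  0.403·log₂(0.403/0.083) = 0.91868
  0.147·log₂(0.147/0.220) = -0.08551
  0.214·log₂(0.214/0.073) = 0.33205
  0.236·log₂(0.236/0.624) = -0.33105
D(P‖Q) = 0.8342 bits.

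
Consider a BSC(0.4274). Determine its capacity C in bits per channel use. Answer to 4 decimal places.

0.0153 bits

Binary symmetric channel: C = 1 − h₂(ε) where h₂ is the binary entropy function.
h₂(0.4274) = −0.4274·log₂0.4274 − 0.5726·log₂0.5726 = 0.9847.
C = 1 − 0.9847 = 0.0153 bits per channel use.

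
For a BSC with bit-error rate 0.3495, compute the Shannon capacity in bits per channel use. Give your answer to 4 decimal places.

Binary symmetric channel: C = 1 − h₂(ε) where h₂ is the binary entropy function.
h₂(0.3495) = −0.3495·log₂0.3495 − 0.6505·log₂0.6505 = 0.9336.
C = 1 − 0.9336 = 0.0664 bits per channel use.

0.0664 bits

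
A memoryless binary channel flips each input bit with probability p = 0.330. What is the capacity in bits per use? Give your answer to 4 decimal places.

Binary symmetric channel: C = 1 − h₂(ε) where h₂ is the binary entropy function.
h₂(0.330) = −0.330·log₂0.330 − 0.670·log₂0.670 = 0.9149.
C = 1 − 0.9149 = 0.0851 bits per channel use.

0.0851 bits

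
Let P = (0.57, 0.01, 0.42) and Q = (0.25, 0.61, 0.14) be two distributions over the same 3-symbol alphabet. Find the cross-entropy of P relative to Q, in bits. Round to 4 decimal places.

H(P,Q) = −Σ p·log₂ q.
  −0.57·log₂(0.25) = 1.14000
  −0.01·log₂(0.61) = 0.00713
  −0.42·log₂(0.14) = 1.19133
H(P,Q) = 2.3385 bits.

2.3385 bits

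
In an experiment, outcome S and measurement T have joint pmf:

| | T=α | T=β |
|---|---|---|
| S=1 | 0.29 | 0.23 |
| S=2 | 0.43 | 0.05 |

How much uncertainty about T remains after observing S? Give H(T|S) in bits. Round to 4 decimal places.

Marginals: p(S) = (0.5200, 0.4800), p(T) = (0.7200, 0.2800).
H(T|S) = Σ p(S) · H(T|S=·).
  S=1: p=0.5200, H(T|S=1) = 0.9904
  S=2: p=0.4800, H(T|S=2) = 0.4821
Weighted sum = 0.7464 bits.

0.7464 bits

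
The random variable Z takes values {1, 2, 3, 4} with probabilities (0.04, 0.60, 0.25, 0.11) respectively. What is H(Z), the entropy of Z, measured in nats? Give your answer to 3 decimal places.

1.025 nats

H(Z) = −Σ p·ln p.
  −(0.04)·ln(0.04) = 0.1288
  −(0.60)·ln(0.60) = 0.3065
  −(0.25)·ln(0.25) = 0.3466
  −(0.11)·ln(0.11) = 0.2428
Sum: 0.1288 + 0.3065 + 0.3466 + 0.2428 = 1.025 nats.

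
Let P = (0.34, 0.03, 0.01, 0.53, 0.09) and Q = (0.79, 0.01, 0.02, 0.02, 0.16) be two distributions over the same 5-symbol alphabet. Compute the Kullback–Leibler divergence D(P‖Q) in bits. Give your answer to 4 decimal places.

D(P‖Q) = Σ p·log₂(p/q).
  0.34·log₂(0.34/0.79) = -0.41355
  0.03·log₂(0.03/0.01) = 0.04755
  0.01·log₂(0.01/0.02) = -0.01000
  0.53·log₂(0.53/0.02) = 2.50580
  0.09·log₂(0.09/0.16) = -0.07471
D(P‖Q) = 2.0551 bits.

2.0551 bits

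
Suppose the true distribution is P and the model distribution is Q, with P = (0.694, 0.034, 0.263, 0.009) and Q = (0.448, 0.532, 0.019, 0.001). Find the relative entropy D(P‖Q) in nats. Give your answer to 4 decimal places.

0.9211 nats

D(P‖Q) = Σ p·ln(p/q).
  0.694·ln(0.694/0.448) = 0.30375
  0.034·ln(0.034/0.532) = -0.09351
  0.263·ln(0.263/0.019) = 0.69109
  0.009·ln(0.009/0.001) = 0.01978
D(P‖Q) = 0.9211 nats.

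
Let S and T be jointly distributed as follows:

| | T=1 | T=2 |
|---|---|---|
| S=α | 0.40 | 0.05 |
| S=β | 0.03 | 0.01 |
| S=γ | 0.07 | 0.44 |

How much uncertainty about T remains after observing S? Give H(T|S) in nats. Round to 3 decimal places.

Marginals: p(S) = (0.4500, 0.0400, 0.5100), p(T) = (0.5000, 0.5000).
H(T|S) = Σ p(S) · H(T|S=·).
  S=α: p=0.4500, H(T|S=α) = 0.3488
  S=β: p=0.0400, H(T|S=β) = 0.5623
  S=γ: p=0.5100, H(T|S=γ) = 0.3999
Weighted sum = 0.383 nats.

0.383 nats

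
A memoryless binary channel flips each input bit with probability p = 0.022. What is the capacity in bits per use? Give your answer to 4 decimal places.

0.8475 bits

Binary symmetric channel: C = 1 − h₂(ε) where h₂ is the binary entropy function.
h₂(0.022) = −0.022·log₂0.022 − 0.978·log₂0.978 = 0.1525.
C = 1 − 0.1525 = 0.8475 bits per channel use.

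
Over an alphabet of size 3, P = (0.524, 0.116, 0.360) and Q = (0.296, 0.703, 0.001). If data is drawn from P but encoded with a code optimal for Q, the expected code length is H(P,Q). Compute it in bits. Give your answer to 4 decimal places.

4.5670 bits

H(P,Q) = −Σ p·log₂ q.
  −0.524·log₂(0.296) = 0.92032
  −0.116·log₂(0.703) = 0.05897
  −0.360·log₂(0.001) = 3.58768
H(P,Q) = 4.5670 bits.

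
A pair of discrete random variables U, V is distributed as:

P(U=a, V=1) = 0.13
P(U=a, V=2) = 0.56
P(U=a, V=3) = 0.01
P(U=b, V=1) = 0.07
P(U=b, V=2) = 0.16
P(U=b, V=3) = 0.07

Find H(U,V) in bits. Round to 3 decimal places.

1.878 bits

H(U,V) = −Σ p(x,y)·log₂ p(x,y) over all 6 cells.
  cell (a,1): −0.13·log₂0.13 = 0.3826
  cell (a,2): −0.56·log₂0.56 = 0.4684
  cell (a,3): −0.01·log₂0.01 = 0.0664
  cell (b,1): −0.07·log₂0.07 = 0.2686
  cell (b,2): −0.16·log₂0.16 = 0.4230
  cell (b,3): −0.07·log₂0.07 = 0.2686
Sum = 1.878 bits.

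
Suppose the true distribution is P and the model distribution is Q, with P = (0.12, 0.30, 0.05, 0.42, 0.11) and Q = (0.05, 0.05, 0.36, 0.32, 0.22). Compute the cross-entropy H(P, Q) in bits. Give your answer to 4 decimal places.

2.8196 bits

H(P,Q) = −Σ p·log₂ q.
  −0.12·log₂(0.05) = 0.51863
  −0.30·log₂(0.05) = 1.29658
  −0.05·log₂(0.36) = 0.07370
  −0.42·log₂(0.32) = 0.69042
  −0.11·log₂(0.22) = 0.24029
H(P,Q) = 2.8196 bits.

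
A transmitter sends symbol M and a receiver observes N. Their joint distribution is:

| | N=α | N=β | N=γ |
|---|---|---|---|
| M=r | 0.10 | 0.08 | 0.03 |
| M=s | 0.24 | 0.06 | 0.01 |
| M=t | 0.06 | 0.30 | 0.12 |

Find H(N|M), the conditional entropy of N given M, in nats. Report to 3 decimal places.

0.836 nats

Chain rule: H(N|M) = H(M,N) − H(M).
Marginals: p(M) = (0.2100, 0.3100, 0.4800), p(N) = (0.4000, 0.4400, 0.1600).
H(M,N) = 1.8793 nats; H(M) = 1.0431 nats.
H(N|M) = 1.8793 − 1.0431 = 0.836 nats.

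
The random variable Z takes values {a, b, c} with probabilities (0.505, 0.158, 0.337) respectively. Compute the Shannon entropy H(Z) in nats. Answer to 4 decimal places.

H(Z) = −Σ p·ln p.
  −(0.505)·ln(0.505) = 0.34501
  −(0.158)·ln(0.158) = 0.29154
  −(0.337)·ln(0.337) = 0.36655
Sum: 0.34501 + 0.29154 + 0.36655 = 1.0031 nats.

1.0031 nats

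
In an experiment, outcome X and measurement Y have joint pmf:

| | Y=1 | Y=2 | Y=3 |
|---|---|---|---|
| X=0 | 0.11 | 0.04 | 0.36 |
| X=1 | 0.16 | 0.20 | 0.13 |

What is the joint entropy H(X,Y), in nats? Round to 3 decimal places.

1.620 nats

H(X,Y) = −Σ p(x,y)·ln p(x,y) over all 6 cells.
  cell (0,1): −0.11·ln0.11 = 0.2428
  cell (0,2): −0.04·ln0.04 = 0.1288
  cell (0,3): −0.36·ln0.36 = 0.3678
  cell (1,1): −0.16·ln0.16 = 0.2932
  cell (1,2): −0.20·ln0.20 = 0.3219
  cell (1,3): −0.13·ln0.13 = 0.2652
Sum = 1.620 nats.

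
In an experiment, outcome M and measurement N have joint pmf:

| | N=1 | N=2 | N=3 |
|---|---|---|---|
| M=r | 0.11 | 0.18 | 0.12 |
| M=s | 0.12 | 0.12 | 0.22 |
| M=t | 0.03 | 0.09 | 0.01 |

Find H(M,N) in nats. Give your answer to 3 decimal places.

H(M,N) = −Σ p(x,y)·ln p(x,y) over all 9 cells.
  cell (r,1): −0.11·ln0.11 = 0.2428
  cell (r,2): −0.18·ln0.18 = 0.3087
  cell (r,3): −0.12·ln0.12 = 0.2544
  cell (s,1): −0.12·ln0.12 = 0.2544
  cell (s,2): −0.12·ln0.12 = 0.2544
  cell (s,3): −0.22·ln0.22 = 0.3331
  cell (t,1): −0.03·ln0.03 = 0.1052
  cell (t,2): −0.09·ln0.09 = 0.2167
  cell (t,3): −0.01·ln0.01 = 0.0461
Sum = 2.016 nats.

2.016 nats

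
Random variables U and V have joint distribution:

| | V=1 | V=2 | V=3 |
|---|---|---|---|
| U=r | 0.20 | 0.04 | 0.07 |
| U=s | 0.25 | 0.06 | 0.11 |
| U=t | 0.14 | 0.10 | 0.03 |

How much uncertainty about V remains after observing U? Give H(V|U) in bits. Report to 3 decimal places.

Marginals: p(U) = (0.3100, 0.4200, 0.2700), p(V) = (0.5900, 0.2000, 0.2100).
H(V|U) = Σ p(U) · H(V|U=·).
  U=r: p=0.3100, H(V|U=r) = 1.2739
  U=s: p=0.4200, H(V|U=s) = 1.3528
  U=t: p=0.2700, H(V|U=t) = 1.3743
Weighted sum = 1.334 bits.

1.334 bits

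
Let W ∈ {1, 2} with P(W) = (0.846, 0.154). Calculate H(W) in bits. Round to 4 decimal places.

H(W) = −Σ p·log₂ p.
  −(0.846)·log₂(0.846) = 0.20411
  −(0.154)·log₂(0.154) = 0.41565
Sum: 0.20411 + 0.41565 = 0.6198 bits.

0.6198 bits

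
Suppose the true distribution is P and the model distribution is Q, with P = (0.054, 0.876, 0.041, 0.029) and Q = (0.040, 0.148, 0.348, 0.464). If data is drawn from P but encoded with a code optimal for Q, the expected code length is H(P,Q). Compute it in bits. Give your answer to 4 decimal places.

H(P,Q) = −Σ p·log₂ q.
  −0.054·log₂(0.040) = 0.25077
  −0.876·log₂(0.148) = 2.41455
  −0.041·log₂(0.348) = 0.06244
  −0.029·log₂(0.464) = 0.03213
H(P,Q) = 2.7599 bits.

2.7599 bits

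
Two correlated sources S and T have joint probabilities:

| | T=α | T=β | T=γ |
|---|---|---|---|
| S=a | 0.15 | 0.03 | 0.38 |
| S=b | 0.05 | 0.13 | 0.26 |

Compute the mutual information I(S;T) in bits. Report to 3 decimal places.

Marginals: p(S) = (0.5600, 0.4400), p(T) = (0.2000, 0.1600, 0.6400).
I(S;T) = H(S) + H(T) − H(S,T).
H(S) = 0.9896, H(T) = 1.2995, H(S,T) = 2.1968.
I(S;T) = 0.9896 + 1.2995 − 2.1968 = 0.092 bits.

0.092 bits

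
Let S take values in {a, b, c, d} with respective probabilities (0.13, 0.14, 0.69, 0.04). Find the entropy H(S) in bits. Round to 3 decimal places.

H(S) = −Σ p·log₂ p.
  −(0.13)·log₂(0.13) = 0.3826
  −(0.14)·log₂(0.14) = 0.3971
  −(0.69)·log₂(0.69) = 0.3694
  −(0.04)·log₂(0.04) = 0.1858
Sum: 0.3826 + 0.3971 + 0.3694 + 0.1858 = 1.335 bits.

1.335 bits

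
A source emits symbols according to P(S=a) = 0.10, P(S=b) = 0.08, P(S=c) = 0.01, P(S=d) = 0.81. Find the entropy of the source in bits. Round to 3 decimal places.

H(S) = −Σ p·log₂ p.
  −(0.10)·log₂(0.10) = 0.3322
  −(0.08)·log₂(0.08) = 0.2915
  −(0.01)·log₂(0.01) = 0.0664
  −(0.81)·log₂(0.81) = 0.2462
Sum: 0.3322 + 0.2915 + 0.0664 + 0.2462 = 0.936 bits.

0.936 bits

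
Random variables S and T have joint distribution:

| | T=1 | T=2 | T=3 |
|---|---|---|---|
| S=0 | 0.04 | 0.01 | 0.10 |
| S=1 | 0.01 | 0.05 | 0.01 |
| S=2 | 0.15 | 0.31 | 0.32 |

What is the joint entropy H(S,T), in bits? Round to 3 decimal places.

H(S,T) = −Σ p(x,y)·log₂ p(x,y) over all 9 cells.
  cell (0,1): −0.04·log₂0.04 = 0.1858
  cell (0,2): −0.01·log₂0.01 = 0.0664
  cell (0,3): −0.10·log₂0.10 = 0.3322
  cell (1,1): −0.01·log₂0.01 = 0.0664
  cell (1,2): −0.05·log₂0.05 = 0.2161
  cell (1,3): −0.01·log₂0.01 = 0.0664
  cell (2,1): −0.15·log₂0.15 = 0.4105
  cell (2,2): −0.31·log₂0.31 = 0.5238
  cell (2,3): −0.32·log₂0.32 = 0.5260
Sum = 2.394 bits.

2.394 bits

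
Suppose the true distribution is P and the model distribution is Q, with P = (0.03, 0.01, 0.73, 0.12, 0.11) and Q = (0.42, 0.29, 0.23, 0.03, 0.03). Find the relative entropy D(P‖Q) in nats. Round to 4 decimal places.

1.0396 nats

D(P‖Q) = Σ p·ln(p/q).
  0.03·ln(0.03/0.42) = -0.07917
  0.01·ln(0.01/0.29) = -0.03367
  0.73·ln(0.73/0.23) = 0.84312
  0.12·ln(0.12/0.03) = 0.16636
  0.11·ln(0.11/0.03) = 0.14292
D(P‖Q) = 1.0396 nats.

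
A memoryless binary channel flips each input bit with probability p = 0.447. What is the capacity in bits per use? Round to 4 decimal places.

Binary symmetric channel: C = 1 − h₂(ε) where h₂ is the binary entropy function.
h₂(0.447) = −0.447·log₂0.447 − 0.553·log₂0.553 = 0.9919.
C = 1 − 0.9919 = 0.0081 bits per channel use.

0.0081 bits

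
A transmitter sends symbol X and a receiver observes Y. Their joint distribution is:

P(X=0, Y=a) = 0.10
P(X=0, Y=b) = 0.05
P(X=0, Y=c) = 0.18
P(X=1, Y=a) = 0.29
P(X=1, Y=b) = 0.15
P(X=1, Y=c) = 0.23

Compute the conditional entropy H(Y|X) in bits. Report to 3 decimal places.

Marginals: p(X) = (0.3300, 0.6700), p(Y) = (0.3900, 0.2000, 0.4100).
H(Y|X) = Σ p(X) · H(Y|X=·).
  X=0: p=0.3300, H(Y|X=0) = 1.4114
  X=1: p=0.6700, H(Y|X=1) = 1.5358
Weighted sum = 1.495 bits.

1.495 bits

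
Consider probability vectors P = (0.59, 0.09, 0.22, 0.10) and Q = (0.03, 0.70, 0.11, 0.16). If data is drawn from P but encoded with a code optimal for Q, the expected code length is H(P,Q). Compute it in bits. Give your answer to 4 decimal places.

3.9960 bits

H(P,Q) = −Σ p·log₂ q.
  −0.59·log₂(0.03) = 2.98475
  −0.09·log₂(0.70) = 0.04631
  −0.22·log₂(0.11) = 0.70057
  −0.10·log₂(0.16) = 0.26439
H(P,Q) = 3.9960 bits.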